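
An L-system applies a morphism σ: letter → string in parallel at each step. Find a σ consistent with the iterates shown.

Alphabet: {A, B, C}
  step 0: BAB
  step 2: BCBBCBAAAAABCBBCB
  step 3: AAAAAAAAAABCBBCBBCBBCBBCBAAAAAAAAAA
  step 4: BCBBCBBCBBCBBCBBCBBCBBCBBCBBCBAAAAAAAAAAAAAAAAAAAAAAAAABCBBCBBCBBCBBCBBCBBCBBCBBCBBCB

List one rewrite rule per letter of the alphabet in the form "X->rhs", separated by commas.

A->BCB, B->AA, C->A

  step 3 ⇒ step 4: AAAAAAAAAABCBBCBBCBBCBBCBAAAAAAAAAA ⇒ BCB·BCB·BCB·BCB·BCB·BCB·BCB·BCB·BCB·BCB·AA·A·AA·AA·A·AA·AA·A·AA·AA·A·AA·AA·A·AA·BCB·BCB·BCB·BCB·BCB·BCB·BCB·BCB·BCB·BCB
    A ↦ BCB
    B ↦ AA
    C ↦ A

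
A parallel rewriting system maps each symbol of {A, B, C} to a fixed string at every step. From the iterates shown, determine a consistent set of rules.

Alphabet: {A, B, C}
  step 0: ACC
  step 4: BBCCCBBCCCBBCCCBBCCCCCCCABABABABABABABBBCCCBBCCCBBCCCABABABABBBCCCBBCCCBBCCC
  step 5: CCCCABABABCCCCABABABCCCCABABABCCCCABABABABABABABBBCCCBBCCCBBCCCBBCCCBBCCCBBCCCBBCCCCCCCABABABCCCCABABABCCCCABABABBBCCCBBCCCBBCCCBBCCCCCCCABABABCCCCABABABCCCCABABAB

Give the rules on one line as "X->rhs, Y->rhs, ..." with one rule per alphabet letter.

A->BBC, B->CC, C->AB

  step 4 ⇒ step 5: BBCCCBBCCCBBCCCBBCCCCCCCABABABABABABABBBCCCBBCCCBBCCCABABABABBBCCCBBCCCBBCCC ⇒ CC·CC·AB·AB·AB·CC·CC·AB·AB·AB·CC·CC·AB·AB·AB·CC·CC·AB·AB·AB·AB·AB·AB·AB·BBC·CC·BBC·CC·BBC·CC·BBC·CC·BBC·CC·BBC·CC·BBC·CC·CC·CC·AB·AB·AB·CC·CC·AB·AB·AB·CC·CC·AB·AB·AB·BBC·CC·BBC·CC·BBC·CC·BBC·CC·CC·CC·AB·AB·AB·CC·CC·AB·AB·AB·CC·CC·AB·AB·AB
    A ↦ BBC
    B ↦ CC
    C ↦ AB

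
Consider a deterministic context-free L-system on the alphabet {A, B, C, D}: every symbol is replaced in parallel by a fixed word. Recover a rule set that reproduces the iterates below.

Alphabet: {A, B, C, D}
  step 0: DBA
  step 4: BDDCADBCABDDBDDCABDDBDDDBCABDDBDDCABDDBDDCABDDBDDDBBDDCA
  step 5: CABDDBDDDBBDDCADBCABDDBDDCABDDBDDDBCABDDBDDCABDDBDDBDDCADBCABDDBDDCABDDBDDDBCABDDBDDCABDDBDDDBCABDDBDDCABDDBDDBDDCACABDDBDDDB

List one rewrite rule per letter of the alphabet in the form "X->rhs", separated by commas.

  step 4 ⇒ step 5: BDDCADBCABDDBDDCABDDBDDDBCABDDBDDCABDDBDDCABDDBDDDBBDDCA ⇒ CA·BDD·BDD·D·B·BDD·CA·D·B·CA·BDD·BDD·CA·BDD·BDD·D·B·CA·BDD·BDD·CA·BDD·BDD·BDD·CA·D·B·CA·BDD·BDD·CA·BDD·BDD·D·B·CA·BDD·BDD·CA·BDD·BDD·D·B·CA·BDD·BDD·CA·BDD·BDD·BDD·CA·CA·BDD·BDD·D·B
    A ↦ B
    B ↦ CA
    C ↦ D
    D ↦ BDD

A->B, B->CA, C->D, D->BDD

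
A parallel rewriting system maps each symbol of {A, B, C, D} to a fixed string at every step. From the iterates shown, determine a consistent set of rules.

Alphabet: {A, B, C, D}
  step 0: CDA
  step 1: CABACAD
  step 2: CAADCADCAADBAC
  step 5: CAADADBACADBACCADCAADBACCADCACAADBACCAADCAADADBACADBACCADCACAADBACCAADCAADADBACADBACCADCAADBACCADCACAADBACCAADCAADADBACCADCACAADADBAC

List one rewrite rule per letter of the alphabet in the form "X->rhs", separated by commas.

A->AD, B->C, C->CA, D->BAC

  step 1 ⇒ step 2: CABACAD ⇒ CA·AD·C·AD·CA·AD·BAC
    A ↦ AD
    B ↦ C
    C ↦ CA
    D ↦ BAC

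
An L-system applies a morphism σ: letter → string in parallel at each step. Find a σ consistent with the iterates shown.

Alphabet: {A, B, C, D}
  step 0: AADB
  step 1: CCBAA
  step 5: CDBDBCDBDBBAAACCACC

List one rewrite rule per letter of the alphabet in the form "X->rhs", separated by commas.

A->C, B->A, C->DB, D->BA

  step 0 ⇒ step 1: AADB ⇒ C·C·BA·A
    A ↦ C
    B ↦ A
    D ↦ BA
    C ↦ DB  (constrained at step 1)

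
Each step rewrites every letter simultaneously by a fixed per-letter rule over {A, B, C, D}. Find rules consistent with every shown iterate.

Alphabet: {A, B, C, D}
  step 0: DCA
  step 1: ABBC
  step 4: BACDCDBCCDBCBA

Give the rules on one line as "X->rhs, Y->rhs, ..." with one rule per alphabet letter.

  step 0 ⇒ step 1: DCA ⇒ A·B·BC
    A ↦ BC
    C ↦ B
    D ↦ A
    B ↦ CD  (constrained at step 1)

A->BC, B->CD, C->B, D->A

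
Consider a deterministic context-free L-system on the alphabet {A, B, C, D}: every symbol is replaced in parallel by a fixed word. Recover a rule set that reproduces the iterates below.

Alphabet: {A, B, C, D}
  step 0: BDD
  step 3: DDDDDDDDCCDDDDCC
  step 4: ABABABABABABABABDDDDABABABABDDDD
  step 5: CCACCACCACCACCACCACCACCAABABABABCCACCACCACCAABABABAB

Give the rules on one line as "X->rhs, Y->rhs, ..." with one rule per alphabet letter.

  step 4 ⇒ step 5: ABABABABABABABABDDDDABABABABDDDD ⇒ CC·A·CC·A·CC·A·CC·A·CC·A·CC·A·CC·A·CC·A·AB·AB·AB·AB·CC·A·CC·A·CC·A·CC·A·AB·AB·AB·AB
    A ↦ CC
    B ↦ A
    D ↦ AB
  step 3 ⇒ step 4: DDDDDDDDCCDDDDCC ⇒ AB·AB·AB·AB·AB·AB·AB·AB·DD·DD·AB·AB·AB·AB·DD·DD
    C ↦ DD

A->CC, B->A, C->DD, D->AB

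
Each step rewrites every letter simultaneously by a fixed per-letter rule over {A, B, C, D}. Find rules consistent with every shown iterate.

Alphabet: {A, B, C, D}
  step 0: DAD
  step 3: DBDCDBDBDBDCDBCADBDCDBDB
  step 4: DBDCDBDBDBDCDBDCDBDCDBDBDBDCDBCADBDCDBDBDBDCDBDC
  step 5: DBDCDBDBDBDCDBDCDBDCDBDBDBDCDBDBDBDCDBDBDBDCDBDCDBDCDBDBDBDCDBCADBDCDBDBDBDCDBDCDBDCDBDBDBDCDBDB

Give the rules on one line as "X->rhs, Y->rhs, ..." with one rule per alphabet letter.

  step 4 ⇒ step 5: DBDCDBDBDBDCDBDCDBDCDBDBDBDCDBCADBDCDBDBDBDCDBDC ⇒ DB·DC·DB·DB·DB·DC·DB·DC·DB·DC·DB·DB·DB·DC·DB·DB·DB·DC·DB·DB·DB·DC·DB·DC·DB·DC·DB·DB·DB·DC·DB·CA·DB·DC·DB·DB·DB·DC·DB·DC·DB·DC·DB·DB·DB·DC·DB·DB
    A ↦ CA
    B ↦ DC
    C ↦ DB
    D ↦ DB

A->CA, B->DC, C->DB, D->DB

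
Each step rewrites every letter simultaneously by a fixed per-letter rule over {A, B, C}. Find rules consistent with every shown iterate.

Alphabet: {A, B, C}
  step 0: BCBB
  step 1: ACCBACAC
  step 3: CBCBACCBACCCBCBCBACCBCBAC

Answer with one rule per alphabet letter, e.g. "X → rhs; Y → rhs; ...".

  step 0 ⇒ step 1: BCBB ⇒ AC·CB·AC·AC
    B ↦ AC
    C ↦ CB
    A ↦ C  (constrained at step 1)

A->C, B->AC, C->CB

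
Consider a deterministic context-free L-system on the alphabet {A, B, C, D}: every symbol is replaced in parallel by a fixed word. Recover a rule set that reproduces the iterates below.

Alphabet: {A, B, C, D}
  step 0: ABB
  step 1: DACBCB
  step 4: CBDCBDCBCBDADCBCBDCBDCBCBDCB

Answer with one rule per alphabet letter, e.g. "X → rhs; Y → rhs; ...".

A->DA, B->CB, C->D, D->CB

  step 0 ⇒ step 1: ABB ⇒ DA·CB·CB
    A ↦ DA
    B ↦ CB
    C ↦ D  (constrained at step 1)
    D ↦ CB  (constrained at step 1)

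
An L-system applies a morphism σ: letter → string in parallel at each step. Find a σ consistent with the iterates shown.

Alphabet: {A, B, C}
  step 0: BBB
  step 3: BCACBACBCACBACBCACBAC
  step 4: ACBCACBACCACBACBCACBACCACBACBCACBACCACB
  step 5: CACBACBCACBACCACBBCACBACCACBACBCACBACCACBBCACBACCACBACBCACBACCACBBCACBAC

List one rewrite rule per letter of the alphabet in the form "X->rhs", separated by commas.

  step 4 ⇒ step 5: ACBCACBACCACBACBCACBACCACBACBCACBACCACB ⇒ CAC·B·AC·B·CAC·B·AC·CAC·B·B·CAC·B·AC·CAC·B·AC·B·CAC·B·AC·CAC·B·B·CAC·B·AC·CAC·B·AC·B·CAC·B·AC·CAC·B·B·CAC·B·AC
    A ↦ CAC
    B ↦ AC
    C ↦ B

A->CAC, B->AC, C->B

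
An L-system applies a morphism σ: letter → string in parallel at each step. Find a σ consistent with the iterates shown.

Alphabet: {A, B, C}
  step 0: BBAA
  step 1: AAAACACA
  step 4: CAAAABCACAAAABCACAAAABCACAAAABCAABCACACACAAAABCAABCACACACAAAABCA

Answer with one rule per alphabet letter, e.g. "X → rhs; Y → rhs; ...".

A->CA, B->AA, C->AB

  step 0 ⇒ step 1: BBAA ⇒ AA·AA·CA·CA
    A ↦ CA
    B ↦ AA
    C ↦ AB  (constrained at step 1)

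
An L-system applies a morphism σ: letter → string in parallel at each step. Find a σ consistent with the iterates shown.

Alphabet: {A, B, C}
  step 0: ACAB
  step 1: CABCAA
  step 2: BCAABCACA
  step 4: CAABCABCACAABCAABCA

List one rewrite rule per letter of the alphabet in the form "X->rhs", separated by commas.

A->CA, B->A, C->B

  step 1 ⇒ step 2: CABCAA ⇒ B·CA·A·B·CA·CA
    A ↦ CA
    B ↦ A
    C ↦ B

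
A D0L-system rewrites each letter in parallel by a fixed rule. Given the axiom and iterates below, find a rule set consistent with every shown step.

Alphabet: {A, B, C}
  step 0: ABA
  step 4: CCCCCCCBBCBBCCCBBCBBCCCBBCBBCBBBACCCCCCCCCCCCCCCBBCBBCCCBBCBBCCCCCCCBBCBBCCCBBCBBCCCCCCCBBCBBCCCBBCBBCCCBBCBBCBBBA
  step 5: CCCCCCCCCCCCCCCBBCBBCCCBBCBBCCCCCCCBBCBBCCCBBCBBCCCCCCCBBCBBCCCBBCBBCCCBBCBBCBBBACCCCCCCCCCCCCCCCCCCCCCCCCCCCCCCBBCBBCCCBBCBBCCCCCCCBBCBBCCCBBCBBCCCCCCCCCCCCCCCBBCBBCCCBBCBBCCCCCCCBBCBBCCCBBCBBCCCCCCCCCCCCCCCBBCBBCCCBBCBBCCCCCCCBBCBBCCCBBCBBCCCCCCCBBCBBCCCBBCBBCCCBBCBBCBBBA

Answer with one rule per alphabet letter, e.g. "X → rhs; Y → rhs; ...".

A->BA, B->CBB, C->CC

  step 4 ⇒ step 5: CCCCCCCBBCBBCCCBBCBBCCCBBCBBCBBBACCCCCCCCCCCCCCCBBCBBCCCBBCBBCCCCCCCBBCBBCCCBBCBBCCCCCCCBBCBBCCCBBCBBCCCBBCBBCBBBA ⇒ CC·CC·CC·CC·CC·CC·CC·CBB·CBB·CC·CBB·CBB·CC·CC·CC·CBB·CBB·CC·CBB·CBB·CC·CC·CC·CBB·CBB·CC·CBB·CBB·CC·CBB·CBB·CBB·BA·CC·CC·CC·CC·CC·CC·CC·CC·CC·CC·CC·CC·CC·CC·CC·CBB·CBB·CC·CBB·CBB·CC·CC·CC·CBB·CBB·CC·CBB·CBB·CC·CC·CC·CC·CC·CC·CC·CBB·CBB·CC·CBB·CBB·CC·CC·CC·CBB·CBB·CC·CBB·CBB·CC·CC·CC·CC·CC·CC·CC·CBB·CBB·CC·CBB·CBB·CC·CC·CC·CBB·CBB·CC·CBB·CBB·CC·CC·CC·CBB·CBB·CC·CBB·CBB·CC·CBB·CBB·CBB·BA
    A ↦ BA
    B ↦ CBB
    C ↦ CC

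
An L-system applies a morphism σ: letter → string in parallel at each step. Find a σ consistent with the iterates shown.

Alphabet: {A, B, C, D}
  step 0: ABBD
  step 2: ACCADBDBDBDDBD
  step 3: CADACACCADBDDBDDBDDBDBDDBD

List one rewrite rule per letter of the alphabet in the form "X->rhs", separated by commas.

A->CAD, B->D, C->AC, D->BD

  step 2 ⇒ step 3: ACCADBDBDBDDBD ⇒ CAD·AC·AC·CAD·BD·D·BD·D·BD·D·BD·BD·D·BD
    A ↦ CAD
    B ↦ D
    C ↦ AC
    D ↦ BD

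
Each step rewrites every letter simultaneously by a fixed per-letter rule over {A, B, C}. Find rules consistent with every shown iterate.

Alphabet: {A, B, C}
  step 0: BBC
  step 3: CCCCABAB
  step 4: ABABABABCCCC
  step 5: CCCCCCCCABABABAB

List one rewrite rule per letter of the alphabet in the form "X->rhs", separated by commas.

  step 4 ⇒ step 5: ABABABABCCCC ⇒ C·C·C·C·C·C·C·C·AB·AB·AB·AB
    A ↦ C
    B ↦ C
    C ↦ AB

A->C, B->C, C->AB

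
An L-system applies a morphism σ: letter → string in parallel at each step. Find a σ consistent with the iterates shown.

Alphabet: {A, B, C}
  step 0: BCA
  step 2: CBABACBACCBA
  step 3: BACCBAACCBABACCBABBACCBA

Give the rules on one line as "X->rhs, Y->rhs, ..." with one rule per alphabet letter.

A->CBA, B->AC, C->B

  step 2 ⇒ step 3: CBABACBACCBA ⇒ B·AC·CBA·AC·CBA·B·AC·CBA·B·B·AC·CBA
    A ↦ CBA
    B ↦ AC
    C ↦ B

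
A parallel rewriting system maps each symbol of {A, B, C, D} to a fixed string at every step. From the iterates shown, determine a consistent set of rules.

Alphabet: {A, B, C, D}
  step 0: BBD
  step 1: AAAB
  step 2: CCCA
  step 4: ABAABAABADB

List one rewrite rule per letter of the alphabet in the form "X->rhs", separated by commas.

  step 1 ⇒ step 2: AAAB ⇒ C·C·C·A
    A ↦ C
    B ↦ A
    C ↦ DB  (constrained at step 2)
  step 0 ⇒ step 1: BBD ⇒ A·A·AB
    D ↦ AB

A->C, B->A, C->DB, D->AB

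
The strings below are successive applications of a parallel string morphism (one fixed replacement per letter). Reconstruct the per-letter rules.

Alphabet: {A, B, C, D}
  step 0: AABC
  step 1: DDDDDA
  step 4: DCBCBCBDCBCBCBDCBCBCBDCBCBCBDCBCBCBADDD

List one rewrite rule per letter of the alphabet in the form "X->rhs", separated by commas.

A->D, B->DDD, C->A, D->CB

  step 0 ⇒ step 1: AABC ⇒ D·D·DDD·A
    A ↦ D
    B ↦ DDD
    C ↦ A
    D ↦ CB  (constrained at step 1)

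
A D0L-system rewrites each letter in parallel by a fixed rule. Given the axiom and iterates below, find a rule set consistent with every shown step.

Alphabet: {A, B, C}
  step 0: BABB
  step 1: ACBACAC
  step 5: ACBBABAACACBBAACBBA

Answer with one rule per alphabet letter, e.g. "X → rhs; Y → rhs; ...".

  step 0 ⇒ step 1: BABB ⇒ AC·B·AC·AC
    A ↦ B
    B ↦ AC
    C ↦ A  (constrained at step 1)

A->B, B->AC, C->A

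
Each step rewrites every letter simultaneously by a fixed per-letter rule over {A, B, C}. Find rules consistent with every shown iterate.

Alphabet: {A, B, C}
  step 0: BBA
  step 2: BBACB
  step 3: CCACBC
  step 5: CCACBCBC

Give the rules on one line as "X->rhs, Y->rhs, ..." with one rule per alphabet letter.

  step 2 ⇒ step 3: BBACB ⇒ C·C·AC·B·C
    A ↦ AC
    B ↦ C
    C ↦ B

A->AC, B->C, C->B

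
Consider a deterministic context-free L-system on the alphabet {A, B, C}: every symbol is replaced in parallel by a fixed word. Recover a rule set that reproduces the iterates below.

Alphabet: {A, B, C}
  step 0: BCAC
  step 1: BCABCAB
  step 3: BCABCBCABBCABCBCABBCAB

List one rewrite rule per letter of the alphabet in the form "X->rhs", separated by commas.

A->C, B->BC, C->AB

  step 0 ⇒ step 1: BCAC ⇒ BC·AB·C·AB
    A ↦ C
    B ↦ BC
    C ↦ AB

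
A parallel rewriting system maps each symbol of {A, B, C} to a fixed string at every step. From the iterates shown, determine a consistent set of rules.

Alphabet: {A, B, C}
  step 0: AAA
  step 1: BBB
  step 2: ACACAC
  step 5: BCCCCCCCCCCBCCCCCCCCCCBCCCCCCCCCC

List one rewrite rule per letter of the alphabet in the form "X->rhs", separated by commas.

A->B, B->AC, C->CC

  step 1 ⇒ step 2: BBB ⇒ AC·AC·AC
    B ↦ AC
  step 0 ⇒ step 1: AAA ⇒ B·B·B
    A ↦ B
    C ↦ CC  (constrained at step 2)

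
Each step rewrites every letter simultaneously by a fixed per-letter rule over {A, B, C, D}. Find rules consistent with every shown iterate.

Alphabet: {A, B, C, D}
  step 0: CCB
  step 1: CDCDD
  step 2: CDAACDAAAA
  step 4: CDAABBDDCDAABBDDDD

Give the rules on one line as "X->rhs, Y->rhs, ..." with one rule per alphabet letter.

A->B, B->D, C->CD, D->AA

  step 1 ⇒ step 2: CDCDD ⇒ CD·AA·CD·AA·AA
    C ↦ CD
    D ↦ AA
    A ↦ B  (constrained at step 2)
  step 0 ⇒ step 1: CCB ⇒ CD·CD·D
    B ↦ D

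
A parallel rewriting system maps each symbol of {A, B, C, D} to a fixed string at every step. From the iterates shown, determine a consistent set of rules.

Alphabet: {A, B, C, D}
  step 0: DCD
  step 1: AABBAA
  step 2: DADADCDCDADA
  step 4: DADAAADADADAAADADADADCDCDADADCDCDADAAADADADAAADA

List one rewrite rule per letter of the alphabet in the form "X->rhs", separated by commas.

A->DA, B->DC, C->BB, D->AA

  step 1 ⇒ step 2: AABBAA ⇒ DA·DA·DC·DC·DA·DA
    A ↦ DA
    B ↦ DC
  step 0 ⇒ step 1: DCD ⇒ AA·BB·AA
    C ↦ BB
  step 0 ⇒ step 1: DCD ⇒ AA·BB·AA
    D ↦ AA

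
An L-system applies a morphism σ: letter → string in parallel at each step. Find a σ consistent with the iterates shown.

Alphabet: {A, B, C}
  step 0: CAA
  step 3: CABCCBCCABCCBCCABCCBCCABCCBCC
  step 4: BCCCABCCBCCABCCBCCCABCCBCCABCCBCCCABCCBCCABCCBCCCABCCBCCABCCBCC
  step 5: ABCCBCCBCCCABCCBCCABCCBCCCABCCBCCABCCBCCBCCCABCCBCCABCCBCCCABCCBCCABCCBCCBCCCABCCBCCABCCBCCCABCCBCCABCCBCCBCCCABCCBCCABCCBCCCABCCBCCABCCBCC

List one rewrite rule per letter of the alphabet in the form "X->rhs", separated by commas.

  step 4 ⇒ step 5: BCCCABCCBCCABCCBCCCABCCBCCABCCBCCCABCCBCCABCCBCCCABCCBCCABCCBCC ⇒ A·BCC·BCC·BCC·C·A·BCC·BCC·A·BCC·BCC·C·A·BCC·BCC·A·BCC·BCC·BCC·C·A·BCC·BCC·A·BCC·BCC·C·A·BCC·BCC·A·BCC·BCC·BCC·C·A·BCC·BCC·A·BCC·BCC·C·A·BCC·BCC·A·BCC·BCC·BCC·C·A·BCC·BCC·A·BCC·BCC·C·A·BCC·BCC·A·BCC·BCC
    A ↦ C
    B ↦ A
    C ↦ BCC

A->C, B->A, C->BCC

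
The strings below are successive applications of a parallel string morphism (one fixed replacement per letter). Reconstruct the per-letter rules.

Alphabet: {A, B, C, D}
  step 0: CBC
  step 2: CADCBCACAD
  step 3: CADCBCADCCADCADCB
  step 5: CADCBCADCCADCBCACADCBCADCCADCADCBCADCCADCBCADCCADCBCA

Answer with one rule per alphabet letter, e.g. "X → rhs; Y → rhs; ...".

A->D, B->DC, C->CA, D->CB

  step 2 ⇒ step 3: CADCBCACAD ⇒ CA·D·CB·CA·DC·CA·D·CA·D·CB
    A ↦ D
    B ↦ DC
    C ↦ CA
    D ↦ CB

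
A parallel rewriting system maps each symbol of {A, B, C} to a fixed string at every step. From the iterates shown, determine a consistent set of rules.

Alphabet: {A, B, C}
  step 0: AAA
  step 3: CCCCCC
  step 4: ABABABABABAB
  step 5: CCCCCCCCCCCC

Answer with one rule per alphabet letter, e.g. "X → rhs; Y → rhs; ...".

  step 4 ⇒ step 5: ABABABABABAB ⇒ C·C·C·C·C·C·C·C·C·C·C·C
    A ↦ C
    B ↦ C
  step 3 ⇒ step 4: CCCCCC ⇒ AB·AB·AB·AB·AB·AB
    C ↦ AB

A->C, B->C, C->AB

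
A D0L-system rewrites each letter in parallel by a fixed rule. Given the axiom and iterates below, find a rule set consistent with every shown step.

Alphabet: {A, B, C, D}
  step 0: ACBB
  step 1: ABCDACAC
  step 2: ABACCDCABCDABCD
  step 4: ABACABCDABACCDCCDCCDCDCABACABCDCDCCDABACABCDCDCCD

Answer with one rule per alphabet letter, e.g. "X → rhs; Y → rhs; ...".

  step 1 ⇒ step 2: ABCDACAC ⇒ AB·AC·CD·C·AB·CD·AB·CD
    A ↦ AB
    B ↦ AC
    C ↦ CD
    D ↦ C

A->AB, B->AC, C->CD, D->C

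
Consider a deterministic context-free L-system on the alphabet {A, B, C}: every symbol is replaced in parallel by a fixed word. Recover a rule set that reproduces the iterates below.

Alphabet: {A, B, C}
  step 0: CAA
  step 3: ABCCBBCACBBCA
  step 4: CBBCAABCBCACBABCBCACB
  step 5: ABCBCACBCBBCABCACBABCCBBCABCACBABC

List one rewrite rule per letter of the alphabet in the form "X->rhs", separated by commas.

  step 4 ⇒ step 5: CBBCAABCBCACBABCBCACB ⇒ A·BC·BC·A·CB·CB·BC·A·BC·A·CB·A·BC·CB·BC·A·BC·A·CB·A·BC
    A ↦ CB
    B ↦ BC
    C ↦ A

A->CB, B->BC, C->A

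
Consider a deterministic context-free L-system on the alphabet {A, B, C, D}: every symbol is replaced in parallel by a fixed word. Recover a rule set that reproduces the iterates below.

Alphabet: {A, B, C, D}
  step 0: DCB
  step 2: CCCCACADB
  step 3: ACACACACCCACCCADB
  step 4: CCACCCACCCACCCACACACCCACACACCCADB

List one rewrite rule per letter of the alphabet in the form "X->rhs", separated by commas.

  step 3 ⇒ step 4: ACACACACCCACCCADB ⇒ CC·AC·CC·AC·CC·AC·CC·AC·AC·AC·CC·AC·AC·AC·CC·A·DB
    A ↦ CC
    B ↦ DB
    C ↦ AC
    D ↦ A

A->CC, B->DB, C->AC, D->A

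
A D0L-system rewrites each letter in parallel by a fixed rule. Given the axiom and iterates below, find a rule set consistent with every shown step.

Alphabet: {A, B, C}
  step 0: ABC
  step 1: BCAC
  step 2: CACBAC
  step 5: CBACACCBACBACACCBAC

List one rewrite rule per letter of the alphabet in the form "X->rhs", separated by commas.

A->B, B->C, C->AC

  step 1 ⇒ step 2: BCAC ⇒ C·AC·B·AC
    A ↦ B
    B ↦ C
    C ↦ AC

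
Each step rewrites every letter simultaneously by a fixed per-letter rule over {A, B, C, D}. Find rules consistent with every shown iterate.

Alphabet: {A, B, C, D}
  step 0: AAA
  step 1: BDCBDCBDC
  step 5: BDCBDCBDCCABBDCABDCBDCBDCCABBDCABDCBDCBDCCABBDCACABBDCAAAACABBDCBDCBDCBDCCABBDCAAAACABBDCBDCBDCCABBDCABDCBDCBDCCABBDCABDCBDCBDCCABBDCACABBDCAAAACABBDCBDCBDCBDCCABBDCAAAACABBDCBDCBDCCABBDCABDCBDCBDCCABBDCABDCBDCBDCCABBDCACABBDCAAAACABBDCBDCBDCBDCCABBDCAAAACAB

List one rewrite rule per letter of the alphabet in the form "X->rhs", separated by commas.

  step 0 ⇒ step 1: AAA ⇒ BDC·BDC·BDC
    A ↦ BDC
    B ↦ A  (constrained at step 1)
    C ↦ CAB  (constrained at step 1)
    D ↦ AA  (constrained at step 1)

A->BDC, B->A, C->CAB, D->AA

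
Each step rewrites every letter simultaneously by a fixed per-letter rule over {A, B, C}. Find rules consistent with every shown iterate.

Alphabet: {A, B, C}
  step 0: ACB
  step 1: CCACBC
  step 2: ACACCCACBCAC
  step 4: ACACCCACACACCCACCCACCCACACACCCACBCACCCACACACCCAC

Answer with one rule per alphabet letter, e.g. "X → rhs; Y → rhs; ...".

  step 1 ⇒ step 2: CCACBC ⇒ AC·AC·CC·AC·BC·AC
    A ↦ CC
    B ↦ BC
    C ↦ AC

A->CC, B->BC, C->AC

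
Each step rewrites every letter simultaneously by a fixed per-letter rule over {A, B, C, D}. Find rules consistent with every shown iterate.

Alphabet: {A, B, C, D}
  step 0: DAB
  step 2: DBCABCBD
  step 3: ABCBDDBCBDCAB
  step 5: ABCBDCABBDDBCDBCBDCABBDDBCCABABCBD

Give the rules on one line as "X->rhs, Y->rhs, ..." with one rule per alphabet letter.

  step 2 ⇒ step 3: DBCABCBD ⇒ AB·C·BD·DB·C·BD·C·AB
    A ↦ DB
    B ↦ C
    C ↦ BD
    D ↦ AB

A->DB, B->C, C->BD, D->AB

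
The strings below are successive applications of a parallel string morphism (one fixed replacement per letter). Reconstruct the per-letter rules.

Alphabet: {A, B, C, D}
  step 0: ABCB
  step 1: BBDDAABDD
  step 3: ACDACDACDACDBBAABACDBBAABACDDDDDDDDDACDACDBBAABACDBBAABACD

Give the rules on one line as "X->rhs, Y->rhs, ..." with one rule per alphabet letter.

  step 0 ⇒ step 1: ABCB ⇒ BB·DD·AAB·DD
    A ↦ BB
    B ↦ DD
    C ↦ AAB
    D ↦ ACD  (constrained at step 1)

A->BB, B->DD, C->AAB, D->ACD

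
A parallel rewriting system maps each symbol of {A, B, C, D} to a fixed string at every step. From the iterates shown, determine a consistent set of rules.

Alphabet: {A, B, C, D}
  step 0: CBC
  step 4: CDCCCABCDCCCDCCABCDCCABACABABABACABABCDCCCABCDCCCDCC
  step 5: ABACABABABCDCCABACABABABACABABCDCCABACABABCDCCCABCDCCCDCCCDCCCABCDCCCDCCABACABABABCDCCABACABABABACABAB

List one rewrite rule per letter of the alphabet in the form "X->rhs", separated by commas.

  step 4 ⇒ step 5: CDCCCABCDCCCDCCABCDCCABACABABABACABABCDCCCABCDCCCDCC ⇒ AB·AC·AB·AB·AB·C·DCC·AB·AC·AB·AB·AB·AC·AB·AB·C·DCC·AB·AC·AB·AB·C·DCC·C·AB·C·DCC·C·DCC·C·DCC·C·AB·C·DCC·C·DCC·AB·AC·AB·AB·AB·C·DCC·AB·AC·AB·AB·AB·AC·AB·AB
    A ↦ C
    B ↦ DCC
    C ↦ AB
    D ↦ AC

A->C, B->DCC, C->AB, D->AC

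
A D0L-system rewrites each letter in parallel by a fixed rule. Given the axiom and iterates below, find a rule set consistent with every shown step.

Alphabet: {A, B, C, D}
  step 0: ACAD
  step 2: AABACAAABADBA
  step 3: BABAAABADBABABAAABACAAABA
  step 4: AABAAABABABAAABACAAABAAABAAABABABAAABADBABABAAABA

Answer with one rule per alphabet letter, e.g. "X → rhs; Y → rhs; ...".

A->BA, B->AA, C->D, D->CA

  step 3 ⇒ step 4: BABAAABADBABABAAABACAAABA ⇒ AA·BA·AA·BA·BA·BA·AA·BA·CA·AA·BA·AA·BA·AA·BA·BA·BA·AA·BA·D·BA·BA·BA·AA·BA
    A ↦ BA
    B ↦ AA
    C ↦ D
    D ↦ CA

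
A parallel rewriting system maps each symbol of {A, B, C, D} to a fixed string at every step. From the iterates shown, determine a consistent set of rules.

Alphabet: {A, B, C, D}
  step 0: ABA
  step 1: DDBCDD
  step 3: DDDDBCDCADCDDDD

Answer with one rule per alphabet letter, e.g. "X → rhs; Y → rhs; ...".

A->DD, B->BC, C->DC, D->A

  step 0 ⇒ step 1: ABA ⇒ DD·BC·DD
    A ↦ DD
    B ↦ BC
    C ↦ DC  (constrained at step 1)
    D ↦ A  (constrained at step 1)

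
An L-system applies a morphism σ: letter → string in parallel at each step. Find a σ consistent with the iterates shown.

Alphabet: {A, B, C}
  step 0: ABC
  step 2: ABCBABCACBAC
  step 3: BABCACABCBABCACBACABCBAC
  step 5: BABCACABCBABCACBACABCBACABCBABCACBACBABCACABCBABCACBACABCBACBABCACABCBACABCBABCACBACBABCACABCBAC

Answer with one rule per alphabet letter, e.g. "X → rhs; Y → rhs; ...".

A->B, B->ABC, C->AC

  step 2 ⇒ step 3: ABCBABCACBAC ⇒ B·ABC·AC·ABC·B·ABC·AC·B·AC·ABC·B·AC
    A ↦ B
    B ↦ ABC
    C ↦ AC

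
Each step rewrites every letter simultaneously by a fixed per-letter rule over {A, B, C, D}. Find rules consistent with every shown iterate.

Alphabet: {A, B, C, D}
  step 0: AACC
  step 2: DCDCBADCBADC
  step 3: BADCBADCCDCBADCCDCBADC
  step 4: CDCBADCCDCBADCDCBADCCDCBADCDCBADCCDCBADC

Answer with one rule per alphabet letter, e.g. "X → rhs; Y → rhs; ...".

A->C, B->CD, C->DC, D->BA

  step 3 ⇒ step 4: BADCBADCCDCBADCCDCBADC ⇒ CD·C·BA·DC·CD·C·BA·DC·DC·BA·DC·CD·C·BA·DC·DC·BA·DC·CD·C·BA·DC
    A ↦ C
    B ↦ CD
    C ↦ DC
    D ↦ BA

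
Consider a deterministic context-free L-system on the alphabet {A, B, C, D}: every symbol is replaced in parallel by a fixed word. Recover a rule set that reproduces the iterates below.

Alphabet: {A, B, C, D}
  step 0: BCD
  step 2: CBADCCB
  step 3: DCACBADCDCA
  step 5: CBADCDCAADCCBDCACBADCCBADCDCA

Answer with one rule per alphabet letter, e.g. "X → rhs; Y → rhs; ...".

  step 2 ⇒ step 3: CBADCCB ⇒ DC·A·CB·A·DC·DC·A
    A ↦ CB
    B ↦ A
    C ↦ DC
    D ↦ A

A->CB, B->A, C->DC, D->A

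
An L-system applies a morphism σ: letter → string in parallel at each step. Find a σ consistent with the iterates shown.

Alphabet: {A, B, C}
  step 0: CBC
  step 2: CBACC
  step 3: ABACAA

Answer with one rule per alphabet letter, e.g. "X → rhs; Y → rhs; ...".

A->C, B->BA, C->A

  step 2 ⇒ step 3: CBACC ⇒ A·BA·C·A·A
    A ↦ C
    B ↦ BA
    C ↦ A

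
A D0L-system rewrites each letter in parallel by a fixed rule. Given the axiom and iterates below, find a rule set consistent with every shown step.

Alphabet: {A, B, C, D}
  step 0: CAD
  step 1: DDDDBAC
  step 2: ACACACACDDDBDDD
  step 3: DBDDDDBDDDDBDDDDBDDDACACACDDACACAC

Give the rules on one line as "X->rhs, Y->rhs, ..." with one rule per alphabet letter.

A->DB, B->DD, C->DDD, D->AC

  step 2 ⇒ step 3: ACACACACDDDBDDD ⇒ DB·DDD·DB·DDD·DB·DDD·DB·DDD·AC·AC·AC·DD·AC·AC·AC
    A ↦ DB
    B ↦ DD
    C ↦ DDD
    D ↦ AC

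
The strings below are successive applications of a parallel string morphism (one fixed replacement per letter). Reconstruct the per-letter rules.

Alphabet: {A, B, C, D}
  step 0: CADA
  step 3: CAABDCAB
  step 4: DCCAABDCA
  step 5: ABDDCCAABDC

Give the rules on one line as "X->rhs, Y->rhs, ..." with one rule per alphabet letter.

A->C, B->A, C->D, D->AB

  step 4 ⇒ step 5: DCCAABDCA ⇒ AB·D·D·C·C·A·AB·D·C
    A ↦ C
    B ↦ A
    C ↦ D
    D ↦ AB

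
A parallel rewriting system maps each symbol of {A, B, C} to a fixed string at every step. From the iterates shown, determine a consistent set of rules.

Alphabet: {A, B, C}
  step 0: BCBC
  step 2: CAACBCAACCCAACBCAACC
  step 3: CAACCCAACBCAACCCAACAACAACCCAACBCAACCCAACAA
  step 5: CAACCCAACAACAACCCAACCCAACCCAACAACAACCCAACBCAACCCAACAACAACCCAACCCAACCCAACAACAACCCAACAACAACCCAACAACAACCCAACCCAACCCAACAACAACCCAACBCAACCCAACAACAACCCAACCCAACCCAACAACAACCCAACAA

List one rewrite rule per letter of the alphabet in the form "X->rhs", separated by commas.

  step 2 ⇒ step 3: CAACBCAACCCAACBCAACC ⇒ CAA·C·C·CAA·CB·CAA·C·C·CAA·CAA·CAA·C·C·CAA·CB·CAA·C·C·CAA·CAA
    A ↦ C
    B ↦ CB
    C ↦ CAA

A->C, B->CB, C->CAA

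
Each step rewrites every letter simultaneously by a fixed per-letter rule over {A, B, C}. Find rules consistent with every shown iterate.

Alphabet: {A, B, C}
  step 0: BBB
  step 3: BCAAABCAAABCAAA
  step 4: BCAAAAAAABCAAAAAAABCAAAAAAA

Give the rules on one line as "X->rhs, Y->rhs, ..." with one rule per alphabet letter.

  step 3 ⇒ step 4: BCAAABCAAABCAAA ⇒ BC·A·AA·AA·AA·BC·A·AA·AA·AA·BC·A·AA·AA·AA
    A ↦ AA
    B ↦ BC
    C ↦ A

A->AA, B->BC, C->A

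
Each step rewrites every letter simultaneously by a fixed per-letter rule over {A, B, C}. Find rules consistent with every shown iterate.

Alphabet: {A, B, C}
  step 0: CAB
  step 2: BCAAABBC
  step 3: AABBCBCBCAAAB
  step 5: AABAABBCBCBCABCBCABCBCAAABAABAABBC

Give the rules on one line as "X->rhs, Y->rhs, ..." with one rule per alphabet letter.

  step 2 ⇒ step 3: BCAAABBC ⇒ A·AB·BC·BC·BC·A·A·AB
    A ↦ BC
    B ↦ A
    C ↦ AB

A->BC, B->A, C->AB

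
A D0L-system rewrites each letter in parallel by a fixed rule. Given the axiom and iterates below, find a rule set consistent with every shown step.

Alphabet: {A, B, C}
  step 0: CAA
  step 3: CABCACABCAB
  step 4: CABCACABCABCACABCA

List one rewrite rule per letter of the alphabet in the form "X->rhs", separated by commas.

A->B, B->CA, C->CA

  step 3 ⇒ step 4: CABCACABCAB ⇒ CA·B·CA·CA·B·CA·B·CA·CA·B·CA
    A ↦ B
    B ↦ CA
    C ↦ CA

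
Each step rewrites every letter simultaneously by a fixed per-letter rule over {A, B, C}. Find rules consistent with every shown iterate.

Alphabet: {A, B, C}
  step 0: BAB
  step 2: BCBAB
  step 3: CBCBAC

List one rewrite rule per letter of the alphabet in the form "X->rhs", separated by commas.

  step 2 ⇒ step 3: BCBAB ⇒ C·B·C·BA·C
    A ↦ BA
    B ↦ C
    C ↦ B

A->BA, B->C, C->B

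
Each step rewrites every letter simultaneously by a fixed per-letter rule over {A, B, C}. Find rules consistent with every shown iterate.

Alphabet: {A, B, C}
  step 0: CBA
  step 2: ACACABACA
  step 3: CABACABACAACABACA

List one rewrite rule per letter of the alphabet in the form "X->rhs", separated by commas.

A->CA, B->A, C->BA

  step 2 ⇒ step 3: ACACABACA ⇒ CA·BA·CA·BA·CA·A·CA·BA·CA
    A ↦ CA
    B ↦ A
    C ↦ BA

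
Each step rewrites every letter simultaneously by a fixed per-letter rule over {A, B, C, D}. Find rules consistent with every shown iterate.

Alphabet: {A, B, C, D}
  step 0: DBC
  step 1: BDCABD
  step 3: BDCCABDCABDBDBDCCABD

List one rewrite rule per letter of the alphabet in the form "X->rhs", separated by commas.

  step 0 ⇒ step 1: DBC ⇒ BD·CA·BD
    B ↦ CA
    C ↦ BD
    D ↦ BD
    A ↦ C  (constrained at step 1)

A->C, B->CA, C->BD, D->BD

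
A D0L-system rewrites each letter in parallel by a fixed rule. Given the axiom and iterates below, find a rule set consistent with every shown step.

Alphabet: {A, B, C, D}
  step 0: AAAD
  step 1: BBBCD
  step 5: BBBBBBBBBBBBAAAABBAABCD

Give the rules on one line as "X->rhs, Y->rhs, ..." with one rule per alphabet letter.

  step 0 ⇒ step 1: AAAD ⇒ B·B·B·CD
    A ↦ B
    D ↦ CD
    B ↦ AA  (constrained at step 1)
    C ↦ B  (constrained at step 1)

A->B, B->AA, C->B, D->CD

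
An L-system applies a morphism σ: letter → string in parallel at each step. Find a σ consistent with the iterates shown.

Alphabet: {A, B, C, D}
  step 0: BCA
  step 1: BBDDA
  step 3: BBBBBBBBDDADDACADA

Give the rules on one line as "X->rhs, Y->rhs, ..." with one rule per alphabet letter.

A->DA, B->BB, C->D, D->CA

  step 0 ⇒ step 1: BCA ⇒ BB·D·DA
    A ↦ DA
    B ↦ BB
    C ↦ D
    D ↦ CA  (constrained at step 1)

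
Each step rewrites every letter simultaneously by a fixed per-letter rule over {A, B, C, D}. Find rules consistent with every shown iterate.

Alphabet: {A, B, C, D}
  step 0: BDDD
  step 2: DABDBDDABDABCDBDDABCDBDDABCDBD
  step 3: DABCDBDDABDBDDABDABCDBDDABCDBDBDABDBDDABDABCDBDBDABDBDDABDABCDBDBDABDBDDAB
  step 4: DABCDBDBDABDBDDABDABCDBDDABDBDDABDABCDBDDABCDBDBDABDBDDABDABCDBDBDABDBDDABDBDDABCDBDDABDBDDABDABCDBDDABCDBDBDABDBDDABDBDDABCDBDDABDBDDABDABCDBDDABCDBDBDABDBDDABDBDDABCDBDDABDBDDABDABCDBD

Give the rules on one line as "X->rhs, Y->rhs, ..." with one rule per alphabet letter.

  step 3 ⇒ step 4: DABCDBDDABDBDDABDABCDBDDABCDBDBDABDBDDABDABCDBDBDABDBDDABDABCDBDBDABDBDDAB ⇒ DAB·C·DBD·B·DAB·DBD·DAB·DAB·C·DBD·DAB·DBD·DAB·DAB·C·DBD·DAB·C·DBD·B·DAB·DBD·DAB·DAB·C·DBD·B·DAB·DBD·DAB·DBD·DAB·C·DBD·DAB·DBD·DAB·DAB·C·DBD·DAB·C·DBD·B·DAB·DBD·DAB·DBD·DAB·C·DBD·DAB·DBD·DAB·DAB·C·DBD·DAB·C·DBD·B·DAB·DBD·DAB·DBD·DAB·C·DBD·DAB·DBD·DAB·DAB·C·DBD
    A ↦ C
    B ↦ DBD
    C ↦ B
    D ↦ DAB

A->C, B->DBD, C->B, D->DAB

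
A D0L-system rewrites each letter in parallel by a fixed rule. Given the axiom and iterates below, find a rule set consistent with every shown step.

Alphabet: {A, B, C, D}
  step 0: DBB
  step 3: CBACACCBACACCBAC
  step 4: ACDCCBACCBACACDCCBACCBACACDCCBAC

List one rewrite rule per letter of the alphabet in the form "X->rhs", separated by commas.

  step 3 ⇒ step 4: CBACACCBACACCBAC ⇒ AC·DC·CB·AC·CB·AC·AC·DC·CB·AC·CB·AC·AC·DC·CB·AC
    A ↦ CB
    B ↦ DC
    C ↦ AC
    D ↦ C  (constrained at step 0)

A->CB, B->DC, C->AC, D->C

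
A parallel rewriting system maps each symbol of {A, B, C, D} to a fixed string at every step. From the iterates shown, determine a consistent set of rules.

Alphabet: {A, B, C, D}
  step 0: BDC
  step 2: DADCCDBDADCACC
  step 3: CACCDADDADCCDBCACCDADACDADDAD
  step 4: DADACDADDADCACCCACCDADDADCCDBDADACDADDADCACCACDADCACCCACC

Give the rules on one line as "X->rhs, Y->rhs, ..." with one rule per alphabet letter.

A->AC, B->CDB, C->DAD, D->C

  step 3 ⇒ step 4: CACCDADDADCCDBCACCDADACDADDAD ⇒ DAD·AC·DAD·DAD·C·AC·C·C·AC·C·DAD·DAD·C·CDB·DAD·AC·DAD·DAD·C·AC·C·AC·DAD·C·AC·C·C·AC·C
    A ↦ AC
    B ↦ CDB
    C ↦ DAD
    D ↦ C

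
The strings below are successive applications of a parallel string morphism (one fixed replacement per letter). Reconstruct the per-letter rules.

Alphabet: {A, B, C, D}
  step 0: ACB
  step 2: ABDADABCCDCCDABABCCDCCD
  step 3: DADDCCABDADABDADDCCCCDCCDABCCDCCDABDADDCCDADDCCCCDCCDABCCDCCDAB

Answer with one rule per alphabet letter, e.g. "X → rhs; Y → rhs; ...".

A->DAD, B->DCC, C->CCD, D->AB

  step 2 ⇒ step 3: ABDADABCCDCCDABABCCDCCD ⇒ DAD·DCC·AB·DAD·AB·DAD·DCC·CCD·CCD·AB·CCD·CCD·AB·DAD·DCC·DAD·DCC·CCD·CCD·AB·CCD·CCD·AB
    A ↦ DAD
    B ↦ DCC
    C ↦ CCD
    D ↦ AB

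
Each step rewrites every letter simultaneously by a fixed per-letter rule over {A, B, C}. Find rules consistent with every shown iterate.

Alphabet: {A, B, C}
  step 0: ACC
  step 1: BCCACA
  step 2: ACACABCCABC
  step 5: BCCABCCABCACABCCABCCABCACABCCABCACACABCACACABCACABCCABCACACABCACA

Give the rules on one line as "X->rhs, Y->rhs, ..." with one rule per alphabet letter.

A->BC, B->A, C->CA

  step 1 ⇒ step 2: BCCACA ⇒ A·CA·CA·BC·CA·BC
    A ↦ BC
    B ↦ A
    C ↦ CA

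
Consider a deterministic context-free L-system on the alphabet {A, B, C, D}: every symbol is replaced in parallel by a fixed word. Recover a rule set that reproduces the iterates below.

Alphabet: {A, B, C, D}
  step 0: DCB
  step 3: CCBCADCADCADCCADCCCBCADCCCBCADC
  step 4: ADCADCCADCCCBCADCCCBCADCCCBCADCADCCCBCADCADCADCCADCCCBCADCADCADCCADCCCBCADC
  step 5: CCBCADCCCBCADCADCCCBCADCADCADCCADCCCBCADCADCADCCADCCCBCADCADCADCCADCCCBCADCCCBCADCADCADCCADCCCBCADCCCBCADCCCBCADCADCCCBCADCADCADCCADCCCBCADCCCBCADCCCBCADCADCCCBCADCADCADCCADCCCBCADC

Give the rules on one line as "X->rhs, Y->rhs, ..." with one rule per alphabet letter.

  step 4 ⇒ step 5: ADCADCCADCCCBCADCCCBCADCCCBCADCADCCCBCADCADCADCCADCCCBCADCADCADCCADCCCBCADC ⇒ CCB·C·ADC·CCB·C·ADC·ADC·CCB·C·ADC·ADC·ADC·C·ADC·CCB·C·ADC·ADC·ADC·C·ADC·CCB·C·ADC·ADC·ADC·C·ADC·CCB·C·ADC·CCB·C·ADC·ADC·ADC·C·ADC·CCB·C·ADC·CCB·C·ADC·CCB·C·ADC·ADC·CCB·C·ADC·ADC·ADC·C·ADC·CCB·C·ADC·CCB·C·ADC·CCB·C·ADC·ADC·CCB·C·ADC·ADC·ADC·C·ADC·CCB·C·ADC
    A ↦ CCB
    B ↦ C
    C ↦ ADC
    D ↦ C

A->CCB, B->C, C->ADC, D->C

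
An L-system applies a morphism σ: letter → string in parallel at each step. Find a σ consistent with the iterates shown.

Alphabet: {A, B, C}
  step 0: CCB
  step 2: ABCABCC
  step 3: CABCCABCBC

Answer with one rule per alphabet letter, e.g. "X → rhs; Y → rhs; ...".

  step 2 ⇒ step 3: ABCABCC ⇒ C·A·BC·C·A·BC·BC
    A ↦ C
    B ↦ A
    C ↦ BC

A->C, B->A, C->BC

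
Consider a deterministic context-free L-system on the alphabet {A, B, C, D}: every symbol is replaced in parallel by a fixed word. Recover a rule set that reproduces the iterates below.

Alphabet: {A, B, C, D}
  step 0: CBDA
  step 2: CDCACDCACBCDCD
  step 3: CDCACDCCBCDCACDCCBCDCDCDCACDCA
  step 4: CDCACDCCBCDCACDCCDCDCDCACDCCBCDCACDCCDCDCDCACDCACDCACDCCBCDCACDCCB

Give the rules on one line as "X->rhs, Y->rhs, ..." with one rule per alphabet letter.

  step 3 ⇒ step 4: CDCACDCCBCDCACDCCBCDCDCDCACDCA ⇒ CDC·A·CDC·CB·CDC·A·CDC·CDC·D·CDC·A·CDC·CB·CDC·A·CDC·CDC·D·CDC·A·CDC·A·CDC·A·CDC·CB·CDC·A·CDC·CB
    A ↦ CB
    B ↦ D
    C ↦ CDC
    D ↦ A

A->CB, B->D, C->CDC, D->A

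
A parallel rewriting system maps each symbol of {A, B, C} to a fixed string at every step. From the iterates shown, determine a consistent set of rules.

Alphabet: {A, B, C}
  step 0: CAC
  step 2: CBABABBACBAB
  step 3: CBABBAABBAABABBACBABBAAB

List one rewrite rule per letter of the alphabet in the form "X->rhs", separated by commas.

  step 2 ⇒ step 3: CBABABBACBAB ⇒ CB·AB·BA·AB·BA·AB·AB·BA·CB·AB·BA·AB
    A ↦ BA
    B ↦ AB
    C ↦ CB

A->BA, B->AB, C->CB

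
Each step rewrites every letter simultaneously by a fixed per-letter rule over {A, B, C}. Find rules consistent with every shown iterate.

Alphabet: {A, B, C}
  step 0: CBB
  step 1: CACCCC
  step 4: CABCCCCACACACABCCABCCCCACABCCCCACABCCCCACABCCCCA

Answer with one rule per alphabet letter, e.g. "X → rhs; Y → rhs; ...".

A->BC, B->CC, C->CA

  step 0 ⇒ step 1: CBB ⇒ CA·CC·CC
    B ↦ CC
    C ↦ CA
    A ↦ BC  (constrained at step 1)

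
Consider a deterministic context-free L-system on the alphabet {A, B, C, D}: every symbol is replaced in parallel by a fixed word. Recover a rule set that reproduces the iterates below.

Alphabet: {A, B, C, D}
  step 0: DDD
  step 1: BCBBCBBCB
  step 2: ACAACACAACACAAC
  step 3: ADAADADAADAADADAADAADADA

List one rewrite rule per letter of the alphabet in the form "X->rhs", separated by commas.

  step 2 ⇒ step 3: ACAACACAACACAAC ⇒ AD·A·AD·AD·A·AD·A·AD·AD·A·AD·A·AD·AD·A
    A ↦ AD
    C ↦ A
  step 1 ⇒ step 2: BCBBCBBCB ⇒ AC·A·AC·AC·A·AC·AC·A·AC
    B ↦ AC
  step 0 ⇒ step 1: DDD ⇒ BCB·BCB·BCB
    D ↦ BCB

A->AD, B->AC, C->A, D->BCB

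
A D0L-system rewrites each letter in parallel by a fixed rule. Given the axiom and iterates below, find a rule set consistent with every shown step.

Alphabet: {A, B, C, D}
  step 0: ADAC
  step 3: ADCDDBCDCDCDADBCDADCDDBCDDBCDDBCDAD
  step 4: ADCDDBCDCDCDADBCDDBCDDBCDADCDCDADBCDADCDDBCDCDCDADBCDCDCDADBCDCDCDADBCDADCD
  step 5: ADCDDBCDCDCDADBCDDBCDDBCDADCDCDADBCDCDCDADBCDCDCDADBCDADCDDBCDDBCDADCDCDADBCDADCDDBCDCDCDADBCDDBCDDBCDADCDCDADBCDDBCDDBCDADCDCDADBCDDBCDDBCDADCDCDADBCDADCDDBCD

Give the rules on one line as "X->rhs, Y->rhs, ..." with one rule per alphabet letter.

A->AD, B->CDA, C->DB, D->CD

  step 4 ⇒ step 5: ADCDDBCDCDCDADBCDDBCDDBCDADCDCDADBCDADCDDBCDCDCDADBCDCDCDADBCDCDCDADBCDADCD ⇒ AD·CD·DB·CD·CD·CDA·DB·CD·DB·CD·DB·CD·AD·CD·CDA·DB·CD·CD·CDA·DB·CD·CD·CDA·DB·CD·AD·CD·DB·CD·DB·CD·AD·CD·CDA·DB·CD·AD·CD·DB·CD·CD·CDA·DB·CD·DB·CD·DB·CD·AD·CD·CDA·DB·CD·DB·CD·DB·CD·AD·CD·CDA·DB·CD·DB·CD·DB·CD·AD·CD·CDA·DB·CD·AD·CD·DB·CD
    A ↦ AD
    B ↦ CDA
    C ↦ DB
    D ↦ CD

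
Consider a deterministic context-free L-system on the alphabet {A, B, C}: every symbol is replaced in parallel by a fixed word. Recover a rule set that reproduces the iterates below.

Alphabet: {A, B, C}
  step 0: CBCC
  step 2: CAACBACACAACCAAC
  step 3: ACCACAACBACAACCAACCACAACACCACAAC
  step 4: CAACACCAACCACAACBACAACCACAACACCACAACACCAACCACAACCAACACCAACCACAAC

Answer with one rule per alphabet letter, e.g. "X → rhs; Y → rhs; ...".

A->CA, B->BA, C->AC

  step 3 ⇒ step 4: ACCACAACBACAACCAACCACAACACCACAAC ⇒ CA·AC·AC·CA·AC·CA·CA·AC·BA·CA·AC·CA·CA·AC·AC·CA·CA·AC·AC·CA·AC·CA·CA·AC·CA·AC·AC·CA·AC·CA·CA·AC
    A ↦ CA
    B ↦ BA
    C ↦ AC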